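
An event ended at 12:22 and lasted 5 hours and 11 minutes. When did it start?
Starting time: 12:22 = 22 total minutes past 12:00
Subtracting: 5 hours and 11 minutes = 311 minutes
22 - 311 = -289 (negative, add 12 hours = 720) = 431 minutes
= 7 hours and 11 minutes past 12:00 = 7:11

Final answer: 7:11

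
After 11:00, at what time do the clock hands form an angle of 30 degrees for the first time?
At t minutes past 11:00, the hour hand is at 30 x 11 + 0.5t degrees and the minute hand is at 6t degrees.
The smaller angle between them is 30 degrees when |30H - 5.5t| = 30 or |30H - 5.5t| = 330.
With H = 11, solve 30 x 11 - 5.5t = +/- target for each target:
  t = (30 x 11 - 30) / 5.5 = 54.55
  t = (30 x 11 + 30) / 5.5 = 65.45 (outside (0, 60))
  t = (30 x 11 - 330) / 5.5 = 0 (outside (0, 60))
  t = (30 x 11 + 330) / 5.5 = 120 (outside (0, 60))
Valid solutions in (0, 60): {54.55} minutes.
The first occurrence is t = 54.55 minutes.
The hands form a 30-degree angle at 54.55 minutes past 11:00.

Final answer: 54.55 minutes past 11:00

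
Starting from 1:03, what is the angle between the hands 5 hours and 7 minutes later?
First find the time 5 hours and 7 minutes after 1:03.
Total minutes: 1 x 60 + 3 + 5 x 60 + 7 = 370.
370 mod 720 = 370 minutes = 6:10.
Now compute the angle at 6:10:
Hour hand: 6 x 30 + 10 x 0.5 = 185 degrees
Minute hand: 10 x 6 = 60 degrees
Difference: |185 - 60| = 125 degrees
The angle is 125 degrees

Final answer: 125 degrees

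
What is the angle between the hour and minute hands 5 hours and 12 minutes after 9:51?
First find the time 5 hours and 12 minutes after 9:51.
Total minutes: 9 x 60 + 51 + 5 x 60 + 12 = 903.
903 mod 720 = 183 minutes = 3:03.
Now compute the angle at 3:03:
Hour hand: 3 x 30 + 3 x 0.5 = 91.5 degrees
Minute hand: 3 x 6 = 18 degrees
Difference: |91.5 - 18| = 73.5 degrees
The angle is 73.5 degrees

Final answer: 73.5 degrees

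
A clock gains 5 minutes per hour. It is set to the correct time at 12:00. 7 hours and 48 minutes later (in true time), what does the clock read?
For every 60 true minutes, the faulty clock advances 60 + 5 = 65 minutes.
True elapsed: 7 hours and 48 minutes = 468 minutes.
Faulty clock advances: 468 x 65/60 = 507 minutes (drift: 39 minutes ahead).
Shown time: 12:00 + 507 minutes = 8:27.

Final answer: 8:27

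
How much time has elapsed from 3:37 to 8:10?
From 3:37 to 8:10:
(8 x 60 + 10) - (3 x 60 + 37) = 490 - 217 = 273 minutes
= 4 hours and 33 minutes

Final answer: 4 hours and 33 minutes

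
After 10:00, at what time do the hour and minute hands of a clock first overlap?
The minute hand gains 5.5 degrees per minute on the hour hand.
At 10:00, the hour hand is at 300 degrees and the minute hand is at 0 degrees.
The gap is 300 degrees. Time to close: 300/5.5 = 60 x 10/11 = 54.55 minutes.
The hands overlap at 54.55 minutes past 10:00.

Final answer: 54.55 minutes past 10:00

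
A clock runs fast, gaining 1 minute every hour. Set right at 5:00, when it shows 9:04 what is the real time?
For every 60 true minutes, the faulty clock advances 61 minutes, so 1 faulty-clock minute corresponds to 60/61 true minutes.
From 5:00 to 9:04 on the faulty dial is 244 minutes.
True elapsed: 244 x 60/61 = 240 minutes = 4 hours.
True time: 5:00 + 4 hours = 9:00.

Final answer: 9:00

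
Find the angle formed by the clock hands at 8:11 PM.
Hour hand position: 8 x 30 + 11 x 0.5 = 245.5 degrees
Minute hand position: 11 x 6 = 66 degrees
Difference: |245.5 - 66| = 179.5 degrees
The angle between the hands is 179.5 degrees

Final answer: 179.5 degrees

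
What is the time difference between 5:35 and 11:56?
From 5:35 to 11:56:
(11 x 60 + 56) - (5 x 60 + 35) = 716 - 335 = 381 minutes
= 6 hours and 21 minutes

Final answer: 6 hours and 21 minutes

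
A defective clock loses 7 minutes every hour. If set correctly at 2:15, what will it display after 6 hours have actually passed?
For every 60 true minutes, the faulty clock advances 60 - 7 = 53 minutes.
True elapsed: 6 hours = 360 minutes.
Faulty clock advances: 360 x 53/60 = 318 minutes (drift: 42 minutes behind).
Shown time: 2:15 + 318 minutes = 7:33.

Final answer: 7:33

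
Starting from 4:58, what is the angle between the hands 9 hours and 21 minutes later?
First find the time 9 hours and 21 minutes after 4:58.
Total minutes: 4 x 60 + 58 + 9 x 60 + 21 = 859.
859 mod 720 = 139 minutes = 2:19.
Now compute the angle at 2:19:
Hour hand: 2 x 30 + 19 x 0.5 = 69.5 degrees
Minute hand: 19 x 6 = 114 degrees
Difference: |69.5 - 114| = 44.5 degrees
The angle is 44.5 degrees

Final answer: 44.5 degrees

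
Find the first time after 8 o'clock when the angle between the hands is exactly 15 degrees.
At t minutes past 8:00, the hour hand is at 30 x 8 + 0.5t degrees and the minute hand is at 6t degrees.
The smaller angle between them is 15 degrees when |30H - 5.5t| = 15 or |30H - 5.5t| = 345.
With H = 8, solve 30 x 8 - 5.5t = +/- target for each target:
  t = (30 x 8 - 15) / 5.5 = 40.91
  t = (30 x 8 + 15) / 5.5 = 46.36
  t = (30 x 8 - 345) / 5.5 = -19.09 (outside (0, 60))
  t = (30 x 8 + 345) / 5.5 = 106.36 (outside (0, 60))
Valid solutions in (0, 60): {40.91, 46.36} minutes.
The first occurrence is t = 40.91 minutes.
The hands form a 15-degree angle at 40.91 minutes past 8:00.

Final answer: 40.91 minutes past 8:00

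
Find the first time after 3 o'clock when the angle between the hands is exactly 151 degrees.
At t minutes past 3:00, the hour hand is at 30 x 3 + 0.5t degrees and the minute hand is at 6t degrees.
The smaller angle between them is 151 degrees when |30H - 5.5t| = 151 or |30H - 5.5t| = 209.
With H = 3, solve 30 x 3 - 5.5t = +/- target for each target:
  t = (30 x 3 - 151) / 5.5 = -11.09 (outside (0, 60))
  t = (30 x 3 + 151) / 5.5 = 43.82
  t = (30 x 3 - 209) / 5.5 = -21.64 (outside (0, 60))
  t = (30 x 3 + 209) / 5.5 = 54.36
Valid solutions in (0, 60): {43.82, 54.36} minutes.
The first occurrence is t = 43.82 minutes.
The hands form a 151-degree angle at 43.82 minutes past 3:00.

Final answer: 43.82 minutes past 3:00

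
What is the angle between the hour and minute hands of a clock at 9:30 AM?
Hour hand position: 9 x 30 + 30 x 0.5 = 285 degrees
Minute hand position: 30 x 6 = 180 degrees
Difference: |285 - 180| = 105 degrees
The angle between the hands is 105 degrees

Final answer: 105 degrees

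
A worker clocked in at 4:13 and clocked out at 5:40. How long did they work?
From 4:13 to 5:40:
(5 x 60 + 40) - (4 x 60 + 13) = 340 - 253 = 87 minutes
= 1 hour and 27 minutes

Final answer: 1 hour and 27 minutes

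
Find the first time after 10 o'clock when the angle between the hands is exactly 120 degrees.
At t minutes past 10:00, the hour hand is at 30 x 10 + 0.5t degrees and the minute hand is at 6t degrees.
The smaller angle between them is 120 degrees when |30H - 5.5t| = 120 or |30H - 5.5t| = 240.
With H = 10, solve 30 x 10 - 5.5t = +/- target for each target:
  t = (30 x 10 - 120) / 5.5 = 32.73
  t = (30 x 10 + 120) / 5.5 = 76.36 (outside (0, 60))
  t = (30 x 10 - 240) / 5.5 = 10.91
  t = (30 x 10 + 240) / 5.5 = 98.18 (outside (0, 60))
Valid solutions in (0, 60): {10.91, 32.73} minutes.
The first occurrence is t = 10.91 minutes.
The hands form a 120-degree angle at 10.91 minutes past 10:00.

Final answer: 10.91 minutes past 10:00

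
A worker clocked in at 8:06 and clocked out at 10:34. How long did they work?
From 8:06 to 10:34:
(10 x 60 + 34) - (8 x 60 + 6) = 634 - 486 = 148 minutes
= 2 hours and 28 minutes

Final answer: 2 hours and 28 minutes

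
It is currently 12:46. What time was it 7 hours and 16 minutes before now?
Starting time: 12:46 = 46 total minutes past 12:00
Subtracting: 7 hours and 16 minutes = 436 minutes
46 - 436 = -390 (negative, add 12 hours = 720) = 330 minutes
= 5 hours and 30 minutes past 12:00 = 5:30

Final answer: 5:30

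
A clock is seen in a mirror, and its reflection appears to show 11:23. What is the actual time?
Reflection across the vertical (12-6) axis maps a hand at angle A degrees to (360 - A) degrees, which sends a reading of T minutes past 12:00 to (720 - T) minutes past 12:00.
Mirror reads 11:23 = 683 minutes past 12:00.
Actual time: (720 - 683) mod 720 = 37 minutes = 12:37.

Final answer: 12:37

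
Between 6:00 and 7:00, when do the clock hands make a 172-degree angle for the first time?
At t minutes past 6:00, the hour hand is at 30 x 6 + 0.5t degrees and the minute hand is at 6t degrees.
The smaller angle between them is 172 degrees when |30H - 5.5t| = 172 or |30H - 5.5t| = 188.
With H = 6, solve 30 x 6 - 5.5t = +/- target for each target:
  t = (30 x 6 - 172) / 5.5 = 1.45
  t = (30 x 6 + 172) / 5.5 = 64 (outside (0, 60))
  t = (30 x 6 - 188) / 5.5 = -1.45 (outside (0, 60))
  t = (30 x 6 + 188) / 5.5 = 66.91 (outside (0, 60))
Valid solutions in (0, 60): {1.45} minutes.
The first occurrence is t = 1.45 minutes.
The hands form a 172-degree angle at 1.45 minutes past 6:00.

Final answer: 1.45 minutes past 6:00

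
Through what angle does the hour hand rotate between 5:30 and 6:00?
The hour hand moves 0.5 degrees per minute.
Time elapsed: 6:00 - 5:30 = 30 minutes
Angular displacement: 30 x 0.5 = 15 degrees

Final answer: 15 degrees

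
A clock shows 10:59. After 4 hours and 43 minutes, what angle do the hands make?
First find the time 4 hours and 43 minutes after 10:59.
Total minutes: 10 x 60 + 59 + 4 x 60 + 43 = 942.
942 mod 720 = 222 minutes = 3:42.
Now compute the angle at 3:42:
Hour hand: 3 x 30 + 42 x 0.5 = 111 degrees
Minute hand: 42 x 6 = 252 degrees
Difference: |111 - 252| = 141 degrees
The angle is 141 degrees

Final answer: 141 degrees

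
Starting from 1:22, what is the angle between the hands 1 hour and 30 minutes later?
First find the time 1 hour and 30 minutes after 1:22.
Total minutes: 1 x 60 + 22 + 1 x 60 + 30 = 172.
172 mod 720 = 172 minutes = 2:52.
Now compute the angle at 2:52:
Hour hand: 2 x 30 + 52 x 0.5 = 86 degrees
Minute hand: 52 x 6 = 312 degrees
Difference: |86 - 312| = 226 degrees
Smaller angle: 360 - 226 = 134 degrees

Final answer: 134 degrees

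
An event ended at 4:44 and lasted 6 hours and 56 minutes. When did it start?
Starting time: 4:44 = 284 total minutes past 12:00
Subtracting: 6 hours and 56 minutes = 416 minutes
284 - 416 = -132 (negative, add 12 hours = 720) = 588 minutes
= 9 hours and 48 minutes past 12:00 = 9:48

Final answer: 9:48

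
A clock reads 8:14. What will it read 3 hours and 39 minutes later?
Starting time: 8:14
Adding 39 minutes to 14 minutes: 14 + 39 = 53 minutes
Adding 3 hours: 8 + 3 = 11
Final time: 11:53

Final answer: 11:53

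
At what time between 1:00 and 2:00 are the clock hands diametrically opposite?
For hands to be 180 degrees apart: |30H - 5.5t| = 180
With H = 1: t = (30 x 1 + 180)/5.5 = 38.18 or t = (30 x 1 - 180)/5.5 = -27.27
First valid solution (0 < t < 60): t = 38.18 minutes
The hands are opposite at 38.18 minutes past 1:00.

Final answer: 38.18 minutes past 1:00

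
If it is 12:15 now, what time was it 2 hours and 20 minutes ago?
Starting time: 12:15 = 15 total minutes past 12:00
Subtracting: 2 hours and 20 minutes = 140 minutes
15 - 140 = -125 (negative, add 12 hours = 720) = 595 minutes
= 9 hours and 55 minutes past 12:00 = 9:55

Final answer: 9:55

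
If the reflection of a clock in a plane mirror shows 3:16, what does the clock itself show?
Reflection across the vertical (12-6) axis maps a hand at angle A degrees to (360 - A) degrees, which sends a reading of T minutes past 12:00 to (720 - T) minutes past 12:00.
Mirror reads 3:16 = 196 minutes past 12:00.
Actual time: (720 - 196) mod 720 = 524 minutes = 8:44.

Final answer: 8:44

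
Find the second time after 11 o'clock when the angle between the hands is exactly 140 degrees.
At t minutes past 11:00, the hour hand is at 30 x 11 + 0.5t degrees and the minute hand is at 6t degrees.
The smaller angle between them is 140 degrees when |30H - 5.5t| = 140 or |30H - 5.5t| = 220.
With H = 11, solve 30 x 11 - 5.5t = +/- target for each target:
  t = (30 x 11 - 140) / 5.5 = 34.55
  t = (30 x 11 + 140) / 5.5 = 85.45 (outside (0, 60))
  t = (30 x 11 - 220) / 5.5 = 20
  t = (30 x 11 + 220) / 5.5 = 100 (outside (0, 60))
Valid solutions in (0, 60): {20, 34.55} minutes.
The second occurrence is t = 34.55 minutes.
The hands form a 140-degree angle at 34.55 minutes past 11:00.

Final answer: 34.55 minutes past 11:00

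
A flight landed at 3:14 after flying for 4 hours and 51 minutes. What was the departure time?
Starting time: 3:14 = 194 total minutes past 12:00
Subtracting: 4 hours and 51 minutes = 291 minutes
194 - 291 = -97 (negative, add 12 hours = 720) = 623 minutes
= 10 hours and 23 minutes past 12:00 = 10:23

Final answer: 10:23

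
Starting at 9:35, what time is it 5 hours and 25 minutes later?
Starting time: 9:35
Adding 25 minutes to 35 minutes: 35 + 25 = 60 minutes = 1 hour
Adding 5 hours: 9 + 5 + 1 (carry) = 15 - 12 = 3
Final time: 3:00

Final answer: 3:00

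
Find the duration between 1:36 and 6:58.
From 1:36 to 6:58:
(6 x 60 + 58) - (1 x 60 + 36) = 418 - 96 = 322 minutes
= 5 hours and 22 minutes

Final answer: 5 hours and 22 minutes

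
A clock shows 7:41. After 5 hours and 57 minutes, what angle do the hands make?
First find the time 5 hours and 57 minutes after 7:41.
Total minutes: 7 x 60 + 41 + 5 x 60 + 57 = 818.
818 mod 720 = 98 minutes = 1:38.
Now compute the angle at 1:38:
Hour hand: 1 x 30 + 38 x 0.5 = 49 degrees
Minute hand: 38 x 6 = 228 degrees
Difference: |49 - 228| = 179 degrees
The angle is 179 degrees

Final answer: 179 degrees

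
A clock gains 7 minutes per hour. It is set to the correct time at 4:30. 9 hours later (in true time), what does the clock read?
For every 60 true minutes, the faulty clock advances 60 + 7 = 67 minutes.
True elapsed: 9 hours = 540 minutes.
Faulty clock advances: 540 x 67/60 = 603 minutes (drift: 63 minutes ahead).
Shown time: 4:30 + 603 minutes = 2:33.

Final answer: 2:33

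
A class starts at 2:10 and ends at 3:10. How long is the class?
From 2:10 to 3:10:
(3 x 60 + 10) - (2 x 60 + 10) = 190 - 130 = 60 minutes
= 1 hour

Final answer: 1 hour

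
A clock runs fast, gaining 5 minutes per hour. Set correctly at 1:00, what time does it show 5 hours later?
For every 60 true minutes, the faulty clock advances 60 + 5 = 65 minutes.
True elapsed: 5 hours = 300 minutes.
Faulty clock advances: 300 x 65/60 = 325 minutes (drift: 25 minutes ahead).
Shown time: 1:00 + 325 minutes = 6:25.

Final answer: 6:25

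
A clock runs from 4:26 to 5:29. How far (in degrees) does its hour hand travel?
The hour hand moves 0.5 degrees per minute.
Time elapsed: 5:29 - 4:26 = 63 minutes
Angular displacement: 63 x 0.5 = 31.5 degrees

Final answer: 31.5 degrees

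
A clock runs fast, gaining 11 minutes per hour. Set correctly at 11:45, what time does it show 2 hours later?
For every 60 true minutes, the faulty clock advances 60 + 11 = 71 minutes.
True elapsed: 2 hours = 120 minutes.
Faulty clock advances: 120 x 71/60 = 142 minutes (drift: 22 minutes ahead).
Shown time: 11:45 + 142 minutes = 2:07.

Final answer: 2:07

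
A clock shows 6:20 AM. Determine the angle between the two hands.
Hour hand position: 6 x 30 + 20 x 0.5 = 190 degrees
Minute hand position: 20 x 6 = 120 degrees
Difference: |190 - 120| = 70 degrees
The angle between the hands is 70 degrees

Final answer: 70 degrees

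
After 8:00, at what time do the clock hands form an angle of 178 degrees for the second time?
At t minutes past 8:00, the hour hand is at 30 x 8 + 0.5t degrees and the minute hand is at 6t degrees.
The smaller angle between them is 178 degrees when |30H - 5.5t| = 178 or |30H - 5.5t| = 182.
With H = 8, solve 30 x 8 - 5.5t = +/- target for each target:
  t = (30 x 8 - 178) / 5.5 = 11.27
  t = (30 x 8 + 178) / 5.5 = 76 (outside (0, 60))
  t = (30 x 8 - 182) / 5.5 = 10.55
  t = (30 x 8 + 182) / 5.5 = 76.73 (outside (0, 60))
Valid solutions in (0, 60): {10.55, 11.27} minutes.
The second occurrence is t = 11.27 minutes.
The hands form a 178-degree angle at 11.27 minutes past 8:00.

Final answer: 11.27 minutes past 8:00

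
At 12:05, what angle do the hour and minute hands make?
Hour hand position: 0 x 30 + 5 x 0.5 = 2.5 degrees
Minute hand position: 5 x 6 = 30 degrees
Difference: |2.5 - 30| = 27.5 degrees
The angle between the hands is 27.5 degrees

Final answer: 27.5 degrees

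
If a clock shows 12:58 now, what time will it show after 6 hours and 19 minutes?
Starting time: 12:58
Adding 19 minutes to 58 minutes: 58 + 19 = 77 minutes = 1 hour and 17 minutes
Adding 6 hours: 12 + 6 + 1 (carry) = 19 - 12 = 7
Final time: 7:17

Final answer: 7:17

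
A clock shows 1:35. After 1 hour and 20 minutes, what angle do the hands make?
First find the time 1 hour and 20 minutes after 1:35.
Total minutes: 1 x 60 + 35 + 1 x 60 + 20 = 175.
175 mod 720 = 175 minutes = 2:55.
Now compute the angle at 2:55:
Hour hand: 2 x 30 + 55 x 0.5 = 87.5 degrees
Minute hand: 55 x 6 = 330 degrees
Difference: |87.5 - 330| = 242.5 degrees
Smaller angle: 360 - 242.5 = 117.5 degrees

Final answer: 117.5 degrees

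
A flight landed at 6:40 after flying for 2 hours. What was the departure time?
Starting time: 6:40 = 400 total minutes past 12:00
Subtracting: 2 hours = 120 minutes
400 - 120 = 280 minutes
= 4 hours and 40 minutes past 12:00 = 4:40

Final answer: 4:40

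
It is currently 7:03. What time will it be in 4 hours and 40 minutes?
Starting time: 7:03
Adding 40 minutes to 3 minutes: 3 + 40 = 43 minutes
Adding 4 hours: 7 + 4 = 11
Final time: 11:43

Final answer: 11:43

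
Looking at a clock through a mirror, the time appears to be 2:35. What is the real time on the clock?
Reflection across the vertical (12-6) axis maps a hand at angle A degrees to (360 - A) degrees, which sends a reading of T minutes past 12:00 to (720 - T) minutes past 12:00.
Mirror reads 2:35 = 155 minutes past 12:00.
Actual time: (720 - 155) mod 720 = 565 minutes = 9:25.

Final answer: 9:25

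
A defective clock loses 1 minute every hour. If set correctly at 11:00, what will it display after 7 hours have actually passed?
For every 60 true minutes, the faulty clock advances 60 - 1 = 59 minutes.
True elapsed: 7 hours = 420 minutes.
Faulty clock advances: 420 x 59/60 = 413 minutes (drift: 7 minutes behind).
Shown time: 11:00 + 413 minutes = 5:53.

Final answer: 5:53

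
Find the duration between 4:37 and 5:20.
From 4:37 to 5:20:
(5 x 60 + 20) - (4 x 60 + 37) = 320 - 277 = 43 minutes
= 43 minutes

Final answer: 43 minutes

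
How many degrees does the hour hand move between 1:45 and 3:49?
The hour hand moves 0.5 degrees per minute.
Time elapsed: 3:49 - 1:45 = 124 minutes
Angular displacement: 124 x 0.5 = 62 degrees

Final answer: 62 degrees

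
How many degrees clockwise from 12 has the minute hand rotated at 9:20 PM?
The minute hand moves 6 degrees per minute.
At 9:20: 20 x 6 = 120 degrees

Final answer: 120 degrees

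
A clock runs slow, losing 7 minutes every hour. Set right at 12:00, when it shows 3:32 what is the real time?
For every 60 true minutes, the faulty clock advances 53 minutes, so 1 faulty-clock minute corresponds to 60/53 true minutes.
From 12:00 to 3:32 on the faulty dial is 212 minutes.
True elapsed: 212 x 60/53 = 240 minutes = 4 hours.
True time: 12:00 + 4 hours = 4:00.

Final answer: 4:00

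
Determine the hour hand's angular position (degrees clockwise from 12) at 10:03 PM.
The hour hand moves 30 degrees per hour and 0.5 degrees per minute.
At 10:03: (10) x 30 + 3 x 0.5 = 300 + 1.5 = 301.5 degrees

Final answer: 301.5 degrees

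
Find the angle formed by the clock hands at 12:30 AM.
Hour hand position: 0 x 30 + 30 x 0.5 = 15 degrees
Minute hand position: 30 x 6 = 180 degrees
Difference: |15 - 180| = 165 degrees
The angle between the hands is 165 degrees

Final answer: 165 degrees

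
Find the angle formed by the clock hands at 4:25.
Hour hand position: 4 x 30 + 25 x 0.5 = 132.5 degrees
Minute hand position: 25 x 6 = 150 degrees
Difference: |132.5 - 150| = 17.5 degrees
The angle between the hands is 17.5 degrees

Final answer: 17.5 degrees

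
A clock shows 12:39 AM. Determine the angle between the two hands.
Hour hand position: 0 x 30 + 39 x 0.5 = 19.5 degrees
Minute hand position: 39 x 6 = 234 degrees
Difference: |19.5 - 234| = 214.5 degrees
Since 214.5 > 180, the smaller angle is 360 - 214.5 = 145.5 degrees

Final answer: 145.5 degrees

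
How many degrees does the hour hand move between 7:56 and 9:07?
The hour hand moves 0.5 degrees per minute.
Time elapsed: 9:07 - 7:56 = 71 minutes
Angular displacement: 71 x 0.5 = 35.5 degrees

Final answer: 35.5 degrees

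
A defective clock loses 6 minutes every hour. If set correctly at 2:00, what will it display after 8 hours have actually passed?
For every 60 true minutes, the faulty clock advances 60 - 6 = 54 minutes.
True elapsed: 8 hours = 480 minutes.
Faulty clock advances: 480 x 54/60 = 432 minutes (drift: 48 minutes behind).
Shown time: 2:00 + 432 minutes = 9:12.

Final answer: 9:12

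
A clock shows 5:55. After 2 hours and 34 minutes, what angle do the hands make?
First find the time 2 hours and 34 minutes after 5:55.
Total minutes: 5 x 60 + 55 + 2 x 60 + 34 = 509.
509 mod 720 = 509 minutes = 8:29.
Now compute the angle at 8:29:
Hour hand: 8 x 30 + 29 x 0.5 = 254.5 degrees
Minute hand: 29 x 6 = 174 degrees
Difference: |254.5 - 174| = 80.5 degrees
The angle is 80.5 degrees

Final answer: 80.5 degrees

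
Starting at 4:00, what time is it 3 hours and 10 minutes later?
Starting time: 4:00
Adding 10 minutes to 0 minutes: 0 + 10 = 10 minutes
Adding 3 hours: 4 + 3 = 7
Final time: 7:10

Final answer: 7:10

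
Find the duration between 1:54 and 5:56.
From 1:54 to 5:56:
(5 x 60 + 56) - (1 x 60 + 54) = 356 - 114 = 242 minutes
= 4 hours and 2 minutes

Final answer: 4 hours and 2 minutes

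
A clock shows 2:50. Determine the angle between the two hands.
Hour hand position: 2 x 30 + 50 x 0.5 = 85 degrees
Minute hand position: 50 x 6 = 300 degrees
Difference: |85 - 300| = 215 degrees
Since 215 > 180, the smaller angle is 360 - 215 = 145 degrees

Final answer: 145 degrees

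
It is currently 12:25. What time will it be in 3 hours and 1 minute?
Starting time: 12:25
Adding 1 minute to 25 minutes: 25 + 1 = 26 minutes
Adding 3 hours: 12 + 3 = 15 - 12 = 3
Final time: 3:26

Final answer: 3:26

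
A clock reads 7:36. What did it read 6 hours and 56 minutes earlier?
Starting time: 7:36 = 456 total minutes past 12:00
Subtracting: 6 hours and 56 minutes = 416 minutes
456 - 416 = 40 minutes
= 40 minutes past 12:00 = 12:40

Final answer: 12:40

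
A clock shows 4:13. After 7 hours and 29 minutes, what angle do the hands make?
First find the time 7 hours and 29 minutes after 4:13.
Total minutes: 4 x 60 + 13 + 7 x 60 + 29 = 702.
702 mod 720 = 702 minutes = 11:42.
Now compute the angle at 11:42:
Hour hand: 11 x 30 + 42 x 0.5 = 351 degrees
Minute hand: 42 x 6 = 252 degrees
Difference: |351 - 252| = 99 degrees
The angle is 99 degrees

Final answer: 99 degrees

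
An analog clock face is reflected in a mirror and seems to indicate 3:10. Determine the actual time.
Reflection across the vertical (12-6) axis maps a hand at angle A degrees to (360 - A) degrees, which sends a reading of T minutes past 12:00 to (720 - T) minutes past 12:00.
Mirror reads 3:10 = 190 minutes past 12:00.
Actual time: (720 - 190) mod 720 = 530 minutes = 8:50.

Final answer: 8:50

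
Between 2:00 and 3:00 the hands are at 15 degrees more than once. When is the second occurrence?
At t minutes past 2:00, the hour hand is at 30 x 2 + 0.5t degrees and the minute hand is at 6t degrees.
The smaller angle between them is 15 degrees when |30H - 5.5t| = 15 or |30H - 5.5t| = 345.
With H = 2, solve 30 x 2 - 5.5t = +/- target for each target:
  t = (30 x 2 - 15) / 5.5 = 8.18
  t = (30 x 2 + 15) / 5.5 = 13.64
  t = (30 x 2 - 345) / 5.5 = -51.82 (outside (0, 60))
  t = (30 x 2 + 345) / 5.5 = 73.64 (outside (0, 60))
Valid solutions in (0, 60): {8.18, 13.64} minutes.
The second occurrence is t = 13.64 minutes.
The hands form a 15-degree angle at 13.64 minutes past 2:00.

Final answer: 13.64 minutes past 2:00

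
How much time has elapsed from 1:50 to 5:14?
From 1:50 to 5:14:
(5 x 60 + 14) - (1 x 60 + 50) = 314 - 110 = 204 minutes
= 3 hours and 24 minutes

Final answer: 3 hours and 24 minutes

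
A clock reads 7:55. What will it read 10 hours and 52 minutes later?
Starting time: 7:55
Adding 52 minutes to 55 minutes: 55 + 52 = 107 minutes = 1 hour and 47 minutes
Adding 10 hours: 7 + 10 + 1 (carry) = 18 - 12 = 6
Final time: 6:47

Final answer: 6:47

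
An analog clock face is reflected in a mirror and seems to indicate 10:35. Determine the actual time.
Reflection across the vertical (12-6) axis maps a hand at angle A degrees to (360 - A) degrees, which sends a reading of T minutes past 12:00 to (720 - T) minutes past 12:00.
Mirror reads 10:35 = 635 minutes past 12:00.
Actual time: (720 - 635) mod 720 = 85 minutes = 1:25.

Final answer: 1:25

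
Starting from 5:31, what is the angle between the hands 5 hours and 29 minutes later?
First find the time 5 hours and 29 minutes after 5:31.
Total minutes: 5 x 60 + 31 + 5 x 60 + 29 = 660.
660 mod 720 = 660 minutes = 11:00.
Now compute the angle at 11:00:
Hour hand: 11 x 30 + 0 x 0.5 = 330 degrees
Minute hand: 0 x 6 = 0 degrees
Difference: |330 - 0| = 330 degrees
Smaller angle: 360 - 330 = 30 degrees

Final answer: 30 degrees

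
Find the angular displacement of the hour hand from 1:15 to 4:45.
The hour hand moves 0.5 degrees per minute.
Time elapsed: 4:45 - 1:15 = 210 minutes
Angular displacement: 210 x 0.5 = 105 degrees

Final answer: 105 degrees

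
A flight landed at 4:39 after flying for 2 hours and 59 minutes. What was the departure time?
Starting time: 4:39 = 279 total minutes past 12:00
Subtracting: 2 hours and 59 minutes = 179 minutes
279 - 179 = 100 minutes
= 1 hour and 40 minutes past 12:00 = 1:40

Final answer: 1:40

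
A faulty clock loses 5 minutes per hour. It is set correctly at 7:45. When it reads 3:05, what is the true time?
For every 60 true minutes, the faulty clock advances 55 minutes, so 1 faulty-clock minute corresponds to 60/55 true minutes.
From 7:45 to 3:05 on the faulty dial is 440 minutes.
True elapsed: 440 x 60/55 = 480 minutes = 8 hours.
True time: 7:45 + 8 hours = 3:45.

Final answer: 3:45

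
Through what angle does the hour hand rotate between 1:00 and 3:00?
The hour hand moves 0.5 degrees per minute.
Time elapsed: 3:00 - 1:00 = 120 minutes
Angular displacement: 120 x 0.5 = 60 degrees

Final answer: 60 degrees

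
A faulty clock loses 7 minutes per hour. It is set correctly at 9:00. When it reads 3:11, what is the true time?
For every 60 true minutes, the faulty clock advances 53 minutes, so 1 faulty-clock minute corresponds to 60/53 true minutes.
From 9:00 to 3:11 on the faulty dial is 371 minutes.
True elapsed: 371 x 60/53 = 420 minutes = 7 hours.
True time: 9:00 + 7 hours = 4:00.

Final answer: 4:00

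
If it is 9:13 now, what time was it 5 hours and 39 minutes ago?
Starting time: 9:13 = 553 total minutes past 12:00
Subtracting: 5 hours and 39 minutes = 339 minutes
553 - 339 = 214 minutes
= 3 hours and 34 minutes past 12:00 = 3:34

Final answer: 3:34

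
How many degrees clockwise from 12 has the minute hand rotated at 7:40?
The minute hand moves 6 degrees per minute.
At 7:40: 40 x 6 = 240 degrees

Final answer: 240 degrees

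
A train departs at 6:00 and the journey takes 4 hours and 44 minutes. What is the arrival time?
Starting time: 6:00
Adding 44 minutes to 0 minutes: 0 + 44 = 44 minutes
Adding 4 hours: 6 + 4 = 10
Final time: 10:44

Final answer: 10:44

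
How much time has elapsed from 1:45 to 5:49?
From 1:45 to 5:49:
(5 x 60 + 49) - (1 x 60 + 45) = 349 - 105 = 244 minutes
= 4 hours and 4 minutes

Final answer: 4 hours and 4 minutes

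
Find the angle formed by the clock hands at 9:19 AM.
Hour hand position: 9 x 30 + 19 x 0.5 = 279.5 degrees
Minute hand position: 19 x 6 = 114 degrees
Difference: |279.5 - 114| = 165.5 degrees
The angle between the hands is 165.5 degrees

Final answer: 165.5 degrees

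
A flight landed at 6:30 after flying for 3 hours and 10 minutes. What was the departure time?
Starting time: 6:30 = 390 total minutes past 12:00
Subtracting: 3 hours and 10 minutes = 190 minutes
390 - 190 = 200 minutes
= 3 hours and 20 minutes past 12:00 = 3:20

Final answer: 3:20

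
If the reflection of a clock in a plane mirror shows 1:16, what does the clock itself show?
Reflection across the vertical (12-6) axis maps a hand at angle A degrees to (360 - A) degrees, which sends a reading of T minutes past 12:00 to (720 - T) minutes past 12:00.
Mirror reads 1:16 = 76 minutes past 12:00.
Actual time: (720 - 76) mod 720 = 644 minutes = 10:44.

Final answer: 10:44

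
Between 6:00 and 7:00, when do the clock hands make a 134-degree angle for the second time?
At t minutes past 6:00, the hour hand is at 30 x 6 + 0.5t degrees and the minute hand is at 6t degrees.
The smaller angle between them is 134 degrees when |30H - 5.5t| = 134 or |30H - 5.5t| = 226.
With H = 6, solve 30 x 6 - 5.5t = +/- target for each target:
  t = (30 x 6 - 134) / 5.5 = 8.36
  t = (30 x 6 + 134) / 5.5 = 57.09
  t = (30 x 6 - 226) / 5.5 = -8.36 (outside (0, 60))
  t = (30 x 6 + 226) / 5.5 = 73.82 (outside (0, 60))
Valid solutions in (0, 60): {8.36, 57.09} minutes.
The second occurrence is t = 57.09 minutes.
The hands form a 134-degree angle at 57.09 minutes past 6:00.

Final answer: 57.09 minutes past 6:00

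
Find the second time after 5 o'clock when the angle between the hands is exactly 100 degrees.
At t minutes past 5:00, the hour hand is at 30 x 5 + 0.5t degrees and the minute hand is at 6t degrees.
The smaller angle between them is 100 degrees when |30H - 5.5t| = 100 or |30H - 5.5t| = 260.
With H = 5, solve 30 x 5 - 5.5t = +/- target for each target:
  t = (30 x 5 - 100) / 5.5 = 9.09
  t = (30 x 5 + 100) / 5.5 = 45.45
  t = (30 x 5 - 260) / 5.5 = -20 (outside (0, 60))
  t = (30 x 5 + 260) / 5.5 = 74.55 (outside (0, 60))
Valid solutions in (0, 60): {9.09, 45.45} minutes.
The second occurrence is t = 45.45 minutes.
The hands form a 100-degree angle at 45.45 minutes past 5:00.

Final answer: 45.45 minutes past 5:00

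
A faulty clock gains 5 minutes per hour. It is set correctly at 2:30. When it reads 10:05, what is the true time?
For every 60 true minutes, the faulty clock advances 65 minutes, so 1 faulty-clock minute corresponds to 60/65 true minutes.
From 2:30 to 10:05 on the faulty dial is 455 minutes.
True elapsed: 455 x 60/65 = 420 minutes = 7 hours.
True time: 2:30 + 7 hours = 9:30.

Final answer: 9:30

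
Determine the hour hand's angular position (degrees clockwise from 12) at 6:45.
The hour hand moves 30 degrees per hour and 0.5 degrees per minute.
At 6:45: (6) x 30 + 45 x 0.5 = 180 + 22.5 = 202.5 degrees

Final answer: 202.5 degrees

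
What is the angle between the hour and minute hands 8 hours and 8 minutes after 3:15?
First find the time 8 hours and 8 minutes after 3:15.
Total minutes: 3 x 60 + 15 + 8 x 60 + 8 = 683.
683 mod 720 = 683 minutes = 11:23.
Now compute the angle at 11:23:
Hour hand: 11 x 30 + 23 x 0.5 = 341.5 degrees
Minute hand: 23 x 6 = 138 degrees
Difference: |341.5 - 138| = 203.5 degrees
Smaller angle: 360 - 203.5 = 156.5 degrees

Final answer: 156.5 degrees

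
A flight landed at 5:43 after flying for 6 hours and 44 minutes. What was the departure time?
Starting time: 5:43 = 343 total minutes past 12:00
Subtracting: 6 hours and 44 minutes = 404 minutes
343 - 404 = -61 (negative, add 12 hours = 720) = 659 minutes
= 10 hours and 59 minutes past 12:00 = 10:59

Final answer: 10:59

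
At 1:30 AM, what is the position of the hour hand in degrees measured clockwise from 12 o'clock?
The hour hand moves 30 degrees per hour and 0.5 degrees per minute.
At 1:30: (1) x 30 + 30 x 0.5 = 30 + 15 = 45 degrees

Final answer: 45 degrees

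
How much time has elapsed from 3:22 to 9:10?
From 3:22 to 9:10:
(9 x 60 + 10) - (3 x 60 + 22) = 550 - 202 = 348 minutes
= 5 hours and 48 minutes

Final answer: 5 hours and 48 minutes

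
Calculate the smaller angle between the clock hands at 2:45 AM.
Hour hand position: 2 x 30 + 45 x 0.5 = 82.5 degrees
Minute hand position: 45 x 6 = 270 degrees
Difference: |82.5 - 270| = 187.5 degrees
Since 187.5 > 180, the smaller angle is 360 - 187.5 = 172.5 degrees

Final answer: 172.5 degrees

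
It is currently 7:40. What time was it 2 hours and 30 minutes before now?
Starting time: 7:40 = 460 total minutes past 12:00
Subtracting: 2 hours and 30 minutes = 150 minutes
460 - 150 = 310 minutes
= 5 hours and 10 minutes past 12:00 = 5:10

Final answer: 5:10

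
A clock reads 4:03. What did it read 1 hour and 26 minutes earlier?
Starting time: 4:03 = 243 total minutes past 12:00
Subtracting: 1 hour and 26 minutes = 86 minutes
243 - 86 = 157 minutes
= 2 hours and 37 minutes past 12:00 = 2:37

Final answer: 2:37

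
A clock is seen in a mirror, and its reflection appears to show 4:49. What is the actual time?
Reflection across the vertical (12-6) axis maps a hand at angle A degrees to (360 - A) degrees, which sends a reading of T minutes past 12:00 to (720 - T) minutes past 12:00.
Mirror reads 4:49 = 289 minutes past 12:00.
Actual time: (720 - 289) mod 720 = 431 minutes = 7:11.

Final answer: 7:11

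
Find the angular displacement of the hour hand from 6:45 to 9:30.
The hour hand moves 0.5 degrees per minute.
Time elapsed: 9:30 - 6:45 = 165 minutes
Angular displacement: 165 x 0.5 = 82.5 degrees

Final answer: 82.5 degrees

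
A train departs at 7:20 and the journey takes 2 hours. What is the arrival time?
Starting time: 7:20
Adding 0 minutes to 20 minutes: 20 + 0 = 20 minutes
Adding 2 hours: 7 + 2 = 9
Final time: 9:20

Final answer: 9:20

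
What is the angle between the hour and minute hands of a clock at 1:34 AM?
Hour hand position: 1 x 30 + 34 x 0.5 = 47 degrees
Minute hand position: 34 x 6 = 204 degrees
Difference: |47 - 204| = 157 degrees
The angle between the hands is 157 degrees

Final answer: 157 degrees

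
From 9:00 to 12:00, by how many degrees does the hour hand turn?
The hour hand moves 0.5 degrees per minute.
Time elapsed: 12:00 - 9:00 = 180 minutes
Angular displacement: 180 x 0.5 = 90 degrees

Final answer: 90 degrees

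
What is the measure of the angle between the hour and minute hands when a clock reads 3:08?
Hour hand position: 3 x 30 + 8 x 0.5 = 94 degrees
Minute hand position: 8 x 6 = 48 degrees
Difference: |94 - 48| = 46 degrees
The angle between the hands is 46 degrees

Final answer: 46 degrees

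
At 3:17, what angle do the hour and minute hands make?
Hour hand position: 3 x 30 + 17 x 0.5 = 98.5 degrees
Minute hand position: 17 x 6 = 102 degrees
Difference: |98.5 - 102| = 3.5 degrees
The angle between the hands is 3.5 degrees

Final answer: 3.5 degrees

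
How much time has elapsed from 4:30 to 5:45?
From 4:30 to 5:45:
(5 x 60 + 45) - (4 x 60 + 30) = 345 - 270 = 75 minutes
= 1 hour and 15 minutes

Final answer: 1 hour and 15 minutes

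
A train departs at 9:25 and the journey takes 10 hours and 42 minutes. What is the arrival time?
Starting time: 9:25
Adding 42 minutes to 25 minutes: 25 + 42 = 67 minutes = 1 hour and 7 minutes
Adding 10 hours: 9 + 10 + 1 (carry) = 20 - 12 = 8
Final time: 8:07

Final answer: 8:07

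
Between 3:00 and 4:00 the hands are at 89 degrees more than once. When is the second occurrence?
At t minutes past 3:00, the hour hand is at 30 x 3 + 0.5t degrees and the minute hand is at 6t degrees.
The smaller angle between them is 89 degrees when |30H - 5.5t| = 89 or |30H - 5.5t| = 271.
With H = 3, solve 30 x 3 - 5.5t = +/- target for each target:
  t = (30 x 3 - 89) / 5.5 = 0.18
  t = (30 x 3 + 89) / 5.5 = 32.55
  t = (30 x 3 - 271) / 5.5 = -32.91 (outside (0, 60))
  t = (30 x 3 + 271) / 5.5 = 65.64 (outside (0, 60))
Valid solutions in (0, 60): {0.18, 32.55} minutes.
The second occurrence is t = 32.55 minutes.
The hands form a 89-degree angle at 32.55 minutes past 3:00.

Final answer: 32.55 minutes past 3:00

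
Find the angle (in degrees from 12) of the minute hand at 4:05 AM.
The minute hand moves 6 degrees per minute.
At 4:05: 5 x 6 = 30 degrees

Final answer: 30 degrees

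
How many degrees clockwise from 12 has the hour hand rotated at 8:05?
The hour hand moves 30 degrees per hour and 0.5 degrees per minute.
At 8:05: (8) x 30 + 5 x 0.5 = 240 + 2.5 = 242.5 degrees

Final answer: 242.5 degrees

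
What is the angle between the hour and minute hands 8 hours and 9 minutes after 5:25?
First find the time 8 hours and 9 minutes after 5:25.
Total minutes: 5 x 60 + 25 + 8 x 60 + 9 = 814.
814 mod 720 = 94 minutes = 1:34.
Now compute the angle at 1:34:
Hour hand: 1 x 30 + 34 x 0.5 = 47 degrees
Minute hand: 34 x 6 = 204 degrees
Difference: |47 - 204| = 157 degrees
The angle is 157 degrees

Final answer: 157 degrees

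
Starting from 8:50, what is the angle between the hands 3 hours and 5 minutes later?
First find the time 3 hours and 5 minutes after 8:50.
Total minutes: 8 x 60 + 50 + 3 x 60 + 5 = 715.
715 mod 720 = 715 minutes = 11:55.
Now compute the angle at 11:55:
Hour hand: 11 x 30 + 55 x 0.5 = 357.5 degrees
Minute hand: 55 x 6 = 330 degrees
Difference: |357.5 - 330| = 27.5 degrees
The angle is 27.5 degrees

Final answer: 27.5 degrees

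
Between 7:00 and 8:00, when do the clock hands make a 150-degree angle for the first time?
At t minutes past 7:00, the hour hand is at 30 x 7 + 0.5t degrees and the minute hand is at 6t degrees.
The smaller angle between them is 150 degrees when |30H - 5.5t| = 150 or |30H - 5.5t| = 210.
With H = 7, solve 30 x 7 - 5.5t = +/- target for each target:
  t = (30 x 7 - 150) / 5.5 = 10.91
  t = (30 x 7 + 150) / 5.5 = 65.45 (outside (0, 60))
  t = (30 x 7 - 210) / 5.5 = 0 (outside (0, 60))
  t = (30 x 7 + 210) / 5.5 = 76.36 (outside (0, 60))
Valid solutions in (0, 60): {10.91} minutes.
The first occurrence is t = 10.91 minutes.
The hands form a 150-degree angle at 10.91 minutes past 7:00.

Final answer: 10.91 minutes past 7:00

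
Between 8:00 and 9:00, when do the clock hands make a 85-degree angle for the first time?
At t minutes past 8:00, the hour hand is at 30 x 8 + 0.5t degrees and the minute hand is at 6t degrees.
The smaller angle between them is 85 degrees when |30H - 5.5t| = 85 or |30H - 5.5t| = 275.
With H = 8, solve 30 x 8 - 5.5t = +/- target for each target:
  t = (30 x 8 - 85) / 5.5 = 28.18
  t = (30 x 8 + 85) / 5.5 = 59.09
  t = (30 x 8 - 275) / 5.5 = -6.36 (outside (0, 60))
  t = (30 x 8 + 275) / 5.5 = 93.64 (outside (0, 60))
Valid solutions in (0, 60): {28.18, 59.09} minutes.
The first occurrence is t = 28.18 minutes.
The hands form a 85-degree angle at 28.18 minutes past 8:00.

Final answer: 28.18 minutes past 8:00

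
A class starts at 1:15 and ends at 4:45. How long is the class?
From 1:15 to 4:45:
(4 x 60 + 45) - (1 x 60 + 15) = 285 - 75 = 210 minutes
= 3 hours and 30 minutes

Final answer: 3 hours and 30 minutes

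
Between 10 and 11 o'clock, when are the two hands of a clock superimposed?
The minute hand gains 5.5 degrees per minute on the hour hand.
At 10:00, the hour hand is at 300 degrees and the minute hand is at 0 degrees.
The gap is 300 degrees. Time to close: 300/5.5 = 60 x 10/11 = 54.55 minutes.
The hands overlap at 54.55 minutes past 10:00.

Final answer: 54.55 minutes past 10:00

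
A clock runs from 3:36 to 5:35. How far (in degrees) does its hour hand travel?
The hour hand moves 0.5 degrees per minute.
Time elapsed: 5:35 - 3:36 = 119 minutes
Angular displacement: 119 x 0.5 = 59.5 degrees

Final answer: 59.5 degrees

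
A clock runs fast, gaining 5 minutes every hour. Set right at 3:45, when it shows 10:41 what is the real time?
For every 60 true minutes, the faulty clock advances 65 minutes, so 1 faulty-clock minute corresponds to 60/65 true minutes.
From 3:45 to 10:41 on the faulty dial is 416 minutes.
True elapsed: 416 x 60/65 = 384 minutes = 6 hours and 24 minutes.
True time: 3:45 + 6 hours and 24 minutes = 10:09.

Final answer: 10:09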